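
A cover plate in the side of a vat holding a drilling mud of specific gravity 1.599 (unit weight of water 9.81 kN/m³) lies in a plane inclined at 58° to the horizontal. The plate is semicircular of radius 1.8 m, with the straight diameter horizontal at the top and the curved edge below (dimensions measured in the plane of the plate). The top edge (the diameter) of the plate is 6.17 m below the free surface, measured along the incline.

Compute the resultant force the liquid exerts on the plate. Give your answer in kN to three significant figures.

γ = 1.599 × 9.81 = 15.68619 kN/m³.
Let θ = 58° be the plate's angle to the horizontal; measure y along the incline from where the plane meets the free surface. Vertical depth h = y·sinθ with sinθ = 0.848048.
The centroid of a semicircle lies 4r/(3π) = 0.763944 m from the diameter, here below the top edge, so y_c = 6.17 + 0.763944 = 6.93394 m and h_c = 6.93394 × 0.848048 = 5.88031 m.
A = πr²/2 = π × 1.8²/2 = 5.08938 m².
Resultant F = γ·h_c·A = 15.68619 × 5.88031 × 5.08938 = 469.443 kN.

F ≈ 469 kN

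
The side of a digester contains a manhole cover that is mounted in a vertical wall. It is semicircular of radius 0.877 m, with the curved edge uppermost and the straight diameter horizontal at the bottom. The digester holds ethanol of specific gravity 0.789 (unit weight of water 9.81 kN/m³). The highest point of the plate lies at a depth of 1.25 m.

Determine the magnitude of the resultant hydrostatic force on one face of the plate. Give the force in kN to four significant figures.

F ≈ 16.41 kN

γ = 0.789 × 9.81 = 7.74009 kN/m³.
The centroid lies 4r/(3π) = 0.37221 m above the diameter, so r − 4r/(3π) = 0.877 − 0.37221 = 0.50479 m below the topmost point, so the centroid depth is h_c = 1.25 + 0.50479 = 1.75479 m.
A = πr²/2 = π × 0.877²/2 = 1.20815 m².
Resultant F = γ·h_c·A = 7.74009 × 1.75479 × 1.20815 = 16.4094 kN.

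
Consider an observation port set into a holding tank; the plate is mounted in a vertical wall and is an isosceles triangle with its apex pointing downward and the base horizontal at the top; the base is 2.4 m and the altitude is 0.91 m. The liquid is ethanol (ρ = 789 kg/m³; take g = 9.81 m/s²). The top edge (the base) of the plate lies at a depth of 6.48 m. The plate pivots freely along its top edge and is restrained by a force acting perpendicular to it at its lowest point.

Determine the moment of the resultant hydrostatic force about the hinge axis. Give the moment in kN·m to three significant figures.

γ = ρg = 789 × 9.81 / 1000 = 7.74009 kN/m³.
With the apex down, the centroid sits h/3 = 0.91/3 = 0.303333 m below the base (the top edge), so the centroid depth is h_c = 6.48 + 0.303333 = 6.78333 m.
A = ½ × 2.4 × 0.91 = 1.092 m².
Resultant F = γ·h_c·A = 7.74009 × 6.78333 × 1.092 = 57.3339 kN.
I_c = b·h³/36 = 2.4 × 0.91³/36 = 0.0502381 m⁴.
Centre of pressure: y_p = y_c + I_c/(y_c·A) = 6.78333 + 0.0502381/(6.78333 × 1.092) = 6.78333 + 0.00678215 = 6.79011 m along the plane.
The resultant acts 0.303333 + 0.00678215 = 0.310115 m (along the plate) below the hinge at the top edge, so the moment about the hinge is M = F × 0.310115 = 57.3339 × 0.310115 = 17.7801 kN·m.

M ≈ 17.8 kN·m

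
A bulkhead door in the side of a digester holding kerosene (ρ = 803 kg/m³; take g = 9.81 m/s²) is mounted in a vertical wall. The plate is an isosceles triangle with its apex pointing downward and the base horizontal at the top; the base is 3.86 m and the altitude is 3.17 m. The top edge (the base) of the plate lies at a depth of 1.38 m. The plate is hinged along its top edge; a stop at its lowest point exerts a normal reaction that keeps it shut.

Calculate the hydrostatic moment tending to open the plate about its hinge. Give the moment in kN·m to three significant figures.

γ = ρg = 803 × 9.81 / 1000 = 7.87743 kN/m³.
With the apex down, the centroid sits h/3 = 3.17/3 = 1.05667 m below the base (the top edge), so the centroid depth is h_c = 1.38 + 1.05667 = 2.43667 m.
A = ½ × 3.86 × 3.17 = 6.1181 m².
Resultant F = γ·h_c·A = 7.87743 × 2.43667 × 6.1181 = 117.435 kN.
I_c = b·h³/36 = 3.86 × 3.17³/36 = 3.41557 m⁴.
Centre of pressure: y_p = y_c + I_c/(y_c·A) = 2.43667 + 3.41557/(2.43667 × 6.1181) = 2.43667 + 0.229113 = 2.66578 m along the plane.
The resultant acts 1.05667 + 0.229113 = 1.28578 m (along the plate) below the hinge at the top edge, so the moment about the hinge is M = F × 1.28578 = 117.435 × 1.28578 = 150.996 kN·m.

M ≈ 151 kN·m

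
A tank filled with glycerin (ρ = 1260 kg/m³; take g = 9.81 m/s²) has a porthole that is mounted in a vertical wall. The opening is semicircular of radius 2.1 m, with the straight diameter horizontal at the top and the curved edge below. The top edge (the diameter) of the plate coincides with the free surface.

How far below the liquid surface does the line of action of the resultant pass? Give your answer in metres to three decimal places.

γ = ρg = 1260 × 9.81 / 1000 = 12.3606 kN/m³.
The centroid of a semicircle lies 4r/(3π) = 0.891268 m from the diameter, here below the top edge, so the centroid depth is h_c = 0.891268 m.
A = πr²/2 = π × 2.1²/2 = 6.92721 m².
Resultant F = γ·h_c·A = 12.3606 × 0.891268 × 6.92721 = 76.3144 kN.
I_c = (π/8 − 8/(9π))·r⁴ = 0.109757 × 2.1⁴ = 2.13457 m⁴.
Centre of pressure: y_p = y_c + I_c/(y_c·A) = 0.891268 + 2.13457/(0.891268 × 6.92721) = 0.891268 + 0.345735 = 1.237 m along the plane.

h_p = 1.237 m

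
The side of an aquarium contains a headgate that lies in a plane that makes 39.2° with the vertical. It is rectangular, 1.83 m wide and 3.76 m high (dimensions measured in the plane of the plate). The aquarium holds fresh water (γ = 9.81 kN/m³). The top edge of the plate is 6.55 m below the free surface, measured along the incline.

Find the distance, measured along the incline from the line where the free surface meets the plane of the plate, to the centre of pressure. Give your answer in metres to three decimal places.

γ = 9.81 kN/m³.
The plate makes 39.2° with the vertical, i.e. θ = 90° − 39.2° = 50.8° to the horizontal. Measuring y along the incline from the free-surface line, vertical depth h = y·sinθ with sinθ = 0.774944.
The centroid lies 3.76/2 = 1.88 m below the top edge, so y_c = 6.55 + 1.88 = 8.43 m and h_c = 8.43 × 0.774944 = 6.53278 m.
A = 1.83 × 3.76 = 6.8808 m².
Resultant F = γ·h_c·A = 9.81 × 6.53278 × 6.8808 = 440.967 kN.
I_c = b·h³/12 = 1.83 × 3.76³/12 = 8.1065 m⁴.
Centre of pressure: y_p = y_c + I_c/(y_c·A) = 8.43 + 8.1065/(8.43 × 6.8808) = 8.43 + 0.139755 = 8.56975 m along the plane.

y_p = 8.570 m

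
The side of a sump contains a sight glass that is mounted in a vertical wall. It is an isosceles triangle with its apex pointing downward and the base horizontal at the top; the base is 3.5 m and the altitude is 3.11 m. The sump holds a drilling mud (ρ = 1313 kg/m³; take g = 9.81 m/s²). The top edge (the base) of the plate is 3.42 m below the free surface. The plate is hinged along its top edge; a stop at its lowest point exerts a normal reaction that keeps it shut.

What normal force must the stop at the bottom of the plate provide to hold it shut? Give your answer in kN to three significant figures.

P ≈ 116 kN

γ = ρg = 1313 × 9.81 / 1000 = 12.88053 kN/m³.
With the apex down, the centroid sits h/3 = 3.11/3 = 1.03667 m below the base (the top edge), so the centroid depth is h_c = 3.42 + 1.03667 = 4.45667 m.
A = ½ × 3.5 × 3.11 = 5.4425 m².
Resultant F = γ·h_c·A = 12.88053 × 4.45667 × 5.4425 = 312.423 kN.
I_c = b·h³/36 = 3.5 × 3.11³/36 = 2.92447 m⁴.
Centre of pressure: y_p = y_c + I_c/(y_c·A) = 4.45667 + 2.92447/(4.45667 × 5.4425) = 4.45667 + 0.12057 = 4.57724 m along the plane.
The resultant acts 1.03667 + 0.12057 = 1.15724 m (along the plate) below the hinge at the top edge, so the moment about the hinge is M = F × 1.15724 = 312.423 × 1.15724 = 361.548 kN·m.
A normal force at the bottom, 3.11 m from the hinge, must supply this moment: P = 361.548/3.11 = 116.253 kN.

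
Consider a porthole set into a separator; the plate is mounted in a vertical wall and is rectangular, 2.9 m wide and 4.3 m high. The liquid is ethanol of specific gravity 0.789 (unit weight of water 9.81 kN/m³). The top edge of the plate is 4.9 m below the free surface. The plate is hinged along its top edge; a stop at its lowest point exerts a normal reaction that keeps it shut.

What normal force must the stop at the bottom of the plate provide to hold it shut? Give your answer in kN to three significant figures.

P ≈ 375 kN

γ = 0.789 × 9.81 = 7.74009 kN/m³.
The centroid lies 4.3/2 = 2.15 m below the top edge, so the centroid depth is h_c = 4.9 + 2.15 = 7.05 m.
A = 2.9 × 4.3 = 12.47 m².
Resultant F = γ·h_c·A = 7.74009 × 7.05 × 12.47 = 680.458 kN.
I_c = b·h³/12 = 2.9 × 4.3³/12 = 19.2142 m⁴.
Centre of pressure: y_p = y_c + I_c/(y_c·A) = 7.05 + 19.2142/(7.05 × 12.47) = 7.05 + 0.218558 = 7.26856 m along the plane.
The resultant acts 2.15 + 0.218558 = 2.36856 m (along the plate) below the hinge at the top edge, so the moment about the hinge is M = F × 2.36856 = 680.458 × 2.36856 = 1611.71 kN·m.
A normal force at the bottom, 4.3 m from the hinge, must supply this moment: P = 1611.71/4.3 = 374.816 kN.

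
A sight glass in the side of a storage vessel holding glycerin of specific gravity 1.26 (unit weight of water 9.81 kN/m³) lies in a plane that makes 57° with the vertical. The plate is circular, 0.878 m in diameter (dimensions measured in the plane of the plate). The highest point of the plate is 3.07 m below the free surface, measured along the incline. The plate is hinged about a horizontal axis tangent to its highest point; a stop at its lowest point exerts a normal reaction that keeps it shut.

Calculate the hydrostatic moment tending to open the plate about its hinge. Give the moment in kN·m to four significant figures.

γ = 1.26 × 9.81 = 12.3606 kN/m³.
The plate makes 57° with the vertical, i.e. θ = 90° − 57° = 33° to the horizontal. Measuring y along the incline from the free-surface line, vertical depth h = y·sinθ with sinθ = 0.544639.
The centroid is at the centre, 0.439 m below the top of the plate, so y_c = 3.07 + 0.439 = 3.509 m and h_c = 3.509 × 0.544639 = 1.91114 m.
A = π(0.439)² = 0.605451 m².
Resultant F = γ·h_c·A = 12.3606 × 1.91114 × 0.605451 = 14.3025 kN.
I_c = πr⁴/4 = π × 0.439⁴/4 = 0.0291708 m⁴.
Centre of pressure: y_p = y_c + I_c/(y_c·A) = 3.509 + 0.0291708/(3.509 × 0.605451) = 3.509 + 0.0137305 = 3.52273 m along the plane.
The resultant acts 0.439 + 0.0137305 = 0.45273 m (along the plate) below the hinge at the top edge, so the moment about the hinge is M = F × 0.45273 = 14.3025 × 0.45273 = 6.47517 kN·m.

M ≈ 6.475 kN·m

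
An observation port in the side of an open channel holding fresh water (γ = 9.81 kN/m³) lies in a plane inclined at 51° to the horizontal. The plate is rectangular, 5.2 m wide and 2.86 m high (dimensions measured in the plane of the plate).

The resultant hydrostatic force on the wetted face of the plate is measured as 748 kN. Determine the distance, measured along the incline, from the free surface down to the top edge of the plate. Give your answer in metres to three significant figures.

y_top ≈ 5.17 m

γ = 9.81 kN/m³.
A = 5.2 × 2.86 = 14.872 m².
From F = γ·h_c·A, the centroid depth is h_c = 748/(9.81 × 14.872) = 5.127 m.
Let θ = 51° be the plate's angle to the horizontal; measure y along the incline from where the plane meets the free surface. Vertical depth h = y·sinθ with sinθ = 0.777146.
Along the incline, y_c = h_c/sinθ = 5.127/0.777146 = 6.59722 m.
The centroid lies 2.86/2 = 1.43 m below the top edge, so the top edge sits at y_top = 6.59722 − 1.43 = 5.16722 m along the incline.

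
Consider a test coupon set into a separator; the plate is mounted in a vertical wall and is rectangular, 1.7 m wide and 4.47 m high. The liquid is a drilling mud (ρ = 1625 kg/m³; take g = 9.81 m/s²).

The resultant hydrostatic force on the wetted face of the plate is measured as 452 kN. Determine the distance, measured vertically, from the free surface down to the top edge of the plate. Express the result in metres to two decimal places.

γ = ρg = 1625 × 9.81 / 1000 = 15.94125 kN/m³.
A = 1.7 × 4.47 = 7.599 m².
From F = γ·h_c·A, the centroid depth is h_c = 452/(15.94125 × 7.599) = 3.7313 m.
The centroid lies 4.47/2 = 2.235 m below the top edge, so the top edge sits at h_top = 3.7313 − 2.235 = 1.4963 m below the surface.

d_top ≈ 1.50 m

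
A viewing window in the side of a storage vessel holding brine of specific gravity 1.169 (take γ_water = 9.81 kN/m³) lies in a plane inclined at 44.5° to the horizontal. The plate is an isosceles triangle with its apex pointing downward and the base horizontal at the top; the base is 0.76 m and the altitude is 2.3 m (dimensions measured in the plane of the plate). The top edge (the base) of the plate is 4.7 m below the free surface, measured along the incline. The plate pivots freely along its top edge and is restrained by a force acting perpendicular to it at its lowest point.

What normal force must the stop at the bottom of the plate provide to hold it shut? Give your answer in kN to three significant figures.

P ≈ 13.7 kN

γ = 1.169 × 9.81 = 11.46789 kN/m³.
Let θ = 44.5° be the plate's angle to the horizontal; measure y along the incline from where the plane meets the free surface. Vertical depth h = y·sinθ with sinθ = 0.700909.
With the apex down, the centroid sits h/3 = 2.3/3 = 0.766667 m below the base (the top edge), so y_c = 4.7 + 0.766667 = 5.46667 m and h_c = 5.46667 × 0.700909 = 3.83164 m.
A = ½ × 0.76 × 2.3 = 0.874 m².
Resultant F = γ·h_c·A = 11.46789 × 3.83164 × 0.874 = 38.4043 kN.
I_c = b·h³/36 = 0.76 × 2.3³/36 = 0.256859 m⁴.
Centre of pressure: y_p = y_c + I_c/(y_c·A) = 5.46667 + 0.256859/(5.46667 × 0.874) = 5.46667 + 0.0537602 = 5.52043 m along the plane.
The resultant acts 0.766667 + 0.0537602 = 0.820427 m (along the plate) below the hinge at the top edge, so the moment about the hinge is M = F × 0.820427 = 38.4043 × 0.820427 = 31.5079 kN·m.
A normal force at the bottom, 2.3 m from the hinge, must supply this moment: P = 31.5079/2.3 = 13.6991 kN.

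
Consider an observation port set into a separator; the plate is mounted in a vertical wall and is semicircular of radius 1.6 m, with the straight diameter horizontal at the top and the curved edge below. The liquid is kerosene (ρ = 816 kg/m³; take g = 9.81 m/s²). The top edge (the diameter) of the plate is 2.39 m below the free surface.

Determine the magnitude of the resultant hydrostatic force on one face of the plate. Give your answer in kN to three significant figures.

γ = ρg = 816 × 9.81 / 1000 = 8.00496 kN/m³.
The centroid of a semicircle lies 4r/(3π) = 0.679061 m from the diameter, here below the top edge, so the centroid depth is h_c = 2.39 + 0.679061 = 3.06906 m.
A = πr²/2 = π × 1.6²/2 = 4.02124 m².
Resultant F = γ·h_c·A = 8.00496 × 3.06906 × 4.02124 = 98.7926 kN.

F ≈ 98.8 kN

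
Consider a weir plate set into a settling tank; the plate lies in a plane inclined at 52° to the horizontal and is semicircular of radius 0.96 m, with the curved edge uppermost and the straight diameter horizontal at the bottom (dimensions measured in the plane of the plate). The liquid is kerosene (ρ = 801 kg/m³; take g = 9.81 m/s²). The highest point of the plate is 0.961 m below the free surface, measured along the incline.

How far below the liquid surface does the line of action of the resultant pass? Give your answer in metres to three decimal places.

γ = ρg = 801 × 9.81 / 1000 = 7.85781 kN/m³.
Let θ = 52° be the plate's angle to the horizontal; measure y along the incline from where the plane meets the free surface. Vertical depth h = y·sinθ with sinθ = 0.788011.
The centroid lies 4r/(3π) = 0.407437 m above the diameter, so r − 4r/(3π) = 0.96 − 0.407437 = 0.552563 m below the topmost point, so y_c = 0.961 + 0.552563 = 1.51356 m and h_c = 1.51356 × 0.788011 = 1.1927 m.
A = πr²/2 = π × 0.96²/2 = 1.44765 m².
Resultant F = γ·h_c·A = 7.85781 × 1.1927 × 1.44765 = 13.5674 kN.
I_c = (π/8 − 8/(9π))·r⁴ = 0.109757 × 0.96⁴ = 0.0932217 m⁴.
Centre of pressure: y_p = y_c + I_c/(y_c·A) = 1.51356 + 0.0932217/(1.51356 × 1.44765) = 1.51356 + 0.0425455 = 1.55611 m along the plane.
Vertically, h_p = y_p·sinθ = 1.55611 × 0.788011 = 1.22623 m.

h_p = 1.226 m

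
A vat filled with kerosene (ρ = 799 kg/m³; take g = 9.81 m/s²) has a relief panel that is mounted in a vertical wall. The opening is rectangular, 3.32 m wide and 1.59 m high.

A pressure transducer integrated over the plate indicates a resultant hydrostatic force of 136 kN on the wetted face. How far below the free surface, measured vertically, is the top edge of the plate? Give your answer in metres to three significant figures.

d_top ≈ 2.49 m

γ = ρg = 799 × 9.81 / 1000 = 7.83819 kN/m³.
A = 3.32 × 1.59 = 5.2788 m².
From F = γ·h_c·A, the centroid depth is h_c = 136/(7.83819 × 5.2788) = 3.28691 m.
The centroid lies 1.59/2 = 0.795 m below the top edge, so the top edge sits at h_top = 3.28691 − 0.795 = 2.49191 m below the surface.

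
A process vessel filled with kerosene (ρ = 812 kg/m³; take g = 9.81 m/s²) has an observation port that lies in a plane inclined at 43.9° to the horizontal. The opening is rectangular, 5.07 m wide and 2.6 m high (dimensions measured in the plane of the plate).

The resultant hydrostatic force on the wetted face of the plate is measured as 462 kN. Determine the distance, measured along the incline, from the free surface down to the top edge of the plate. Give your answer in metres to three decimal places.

y_top ≈ 5.045 m

γ = ρg = 812 × 9.81 / 1000 = 7.96572 kN/m³.
A = 5.07 × 2.6 = 13.182 m².
From F = γ·h_c·A, the centroid depth is h_c = 462/(7.96572 × 13.182) = 4.39983 m.
Let θ = 43.9° be the plate's angle to the horizontal; measure y along the incline from where the plane meets the free surface. Vertical depth h = y·sinθ with sinθ = 0.693402.
Along the incline, y_c = h_c/sinθ = 4.39983/0.693402 = 6.34528 m.
The centroid lies 2.6/2 = 1.3 m below the top edge, so the top edge sits at y_top = 6.34528 − 1.3 = 5.04528 m along the incline.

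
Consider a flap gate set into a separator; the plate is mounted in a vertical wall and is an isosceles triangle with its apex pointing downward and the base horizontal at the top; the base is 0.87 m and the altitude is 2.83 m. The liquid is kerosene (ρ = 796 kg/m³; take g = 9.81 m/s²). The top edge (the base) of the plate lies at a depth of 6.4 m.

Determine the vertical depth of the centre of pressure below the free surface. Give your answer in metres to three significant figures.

γ = ρg = 796 × 9.81 / 1000 = 7.80876 kN/m³.
With the apex down, the centroid sits h/3 = 2.83/3 = 0.943333 m below the base (the top edge), so the centroid depth is h_c = 6.4 + 0.943333 = 7.34333 m.
A = ½ × 0.87 × 2.83 = 1.23105 m².
Resultant F = γ·h_c·A = 7.80876 × 7.34333 × 1.23105 = 70.5912 kN.
I_c = b·h³/36 = 0.87 × 2.83³/36 = 0.547742 m⁴.
Centre of pressure: y_p = y_c + I_c/(y_c·A) = 7.34333 + 0.547742/(7.34333 × 1.23105) = 7.34333 + 0.0605909 = 7.40392 m along the plane.

h_p = 7.40 m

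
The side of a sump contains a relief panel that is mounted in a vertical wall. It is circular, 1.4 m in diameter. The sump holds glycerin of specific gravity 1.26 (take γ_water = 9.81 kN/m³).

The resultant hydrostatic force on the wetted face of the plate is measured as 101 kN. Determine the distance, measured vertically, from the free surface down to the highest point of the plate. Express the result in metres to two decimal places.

γ = 1.26 × 9.81 = 12.3606 kN/m³.
A = π(0.7)² = 1.53938 m².
From F = γ·h_c·A, the centroid depth is h_c = 101/(12.3606 × 1.53938) = 5.30806 m.
The centroid is at the centre, 0.7 m below the top of the plate, so the highest point sits at h_top = 5.30806 − 0.7 = 4.60806 m below the surface.

d_top ≈ 4.61 m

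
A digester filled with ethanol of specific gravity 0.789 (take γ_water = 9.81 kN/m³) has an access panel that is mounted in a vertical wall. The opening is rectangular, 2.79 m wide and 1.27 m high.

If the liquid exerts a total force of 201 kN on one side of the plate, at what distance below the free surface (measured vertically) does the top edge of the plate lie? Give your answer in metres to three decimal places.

γ = 0.789 × 9.81 = 7.74009 kN/m³.
A = 2.79 × 1.27 = 3.5433 m².
From F = γ·h_c·A, the centroid depth is h_c = 201/(7.74009 × 3.5433) = 7.32896 m.
The centroid lies 1.27/2 = 0.635 m below the top edge, so the top edge sits at h_top = 7.32896 − 0.635 = 6.69396 m below the surface.

d_top ≈ 6.694 m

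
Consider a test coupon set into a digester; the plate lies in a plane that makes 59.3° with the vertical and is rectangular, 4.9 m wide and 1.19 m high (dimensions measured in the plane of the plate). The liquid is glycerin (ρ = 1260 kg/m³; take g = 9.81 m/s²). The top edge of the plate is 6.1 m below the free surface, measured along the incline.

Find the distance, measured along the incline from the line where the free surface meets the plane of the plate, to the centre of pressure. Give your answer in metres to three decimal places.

y_p = 6.713 m

γ = ρg = 1260 × 9.81 / 1000 = 12.3606 kN/m³.
The plate makes 59.3° with the vertical, i.e. θ = 90° − 59.3° = 30.7° to the horizontal. Measuring y along the incline from the free-surface line, vertical depth h = y·sinθ with sinθ = 0.510543.
The centroid lies 1.19/2 = 0.595 m below the top edge, so y_c = 6.1 + 0.595 = 6.695 m and h_c = 6.695 × 0.510543 = 3.41809 m.
A = 4.9 × 1.19 = 5.831 m².
Resultant F = γ·h_c·A = 12.3606 × 3.41809 × 5.831 = 246.358 kN.
I_c = b·h³/12 = 4.9 × 1.19³/12 = 0.688107 m⁴.
Centre of pressure: y_p = y_c + I_c/(y_c·A) = 6.695 + 0.688107/(6.695 × 5.831) = 6.695 + 0.0176263 = 6.71263 m along the plane.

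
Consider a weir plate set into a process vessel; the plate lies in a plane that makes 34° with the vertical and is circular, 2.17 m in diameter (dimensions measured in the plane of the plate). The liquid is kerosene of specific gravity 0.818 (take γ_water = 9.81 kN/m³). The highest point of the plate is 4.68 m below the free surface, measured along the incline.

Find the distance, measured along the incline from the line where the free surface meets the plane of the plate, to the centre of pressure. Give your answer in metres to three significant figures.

y_p = 5.82 m

γ = 0.818 × 9.81 = 8.02458 kN/m³.
The plate makes 34° with the vertical, i.e. θ = 90° − 34° = 56° to the horizontal. Measuring y along the incline from the free-surface line, vertical depth h = y·sinθ with sinθ = 0.829038.
The centroid is at the centre, 1.085 m below the top of the plate, so y_c = 4.68 + 1.085 = 5.765 m and h_c = 5.765 × 0.829038 = 4.7794 m.
A = π(1.085)² = 3.69836 m².
Resultant F = γ·h_c·A = 8.02458 × 4.7794 × 3.69836 = 141.842 kN.
I_c = πr⁴/4 = π × 1.085⁴/4 = 1.08845 m⁴.
Centre of pressure: y_p = y_c + I_c/(y_c·A) = 5.765 + 1.08845/(5.765 × 3.69836) = 5.765 + 0.0510505 = 5.81605 m along the plane.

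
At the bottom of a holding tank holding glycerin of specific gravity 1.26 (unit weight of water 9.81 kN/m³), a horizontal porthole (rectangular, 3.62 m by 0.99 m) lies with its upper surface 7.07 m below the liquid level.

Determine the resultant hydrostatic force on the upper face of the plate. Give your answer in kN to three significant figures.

γ = 1.26 × 9.81 = 12.3606 kN/m³.
The plate is horizontal, so pressure is uniform at p = γ·h = 12.3606 × 7.07 = 87.3894 kN/m².
A = 3.62 × 0.99 = 3.5838 m².
F = p·A = 87.3894 × 3.5838 = 313.186 kN.

F ≈ 313 kN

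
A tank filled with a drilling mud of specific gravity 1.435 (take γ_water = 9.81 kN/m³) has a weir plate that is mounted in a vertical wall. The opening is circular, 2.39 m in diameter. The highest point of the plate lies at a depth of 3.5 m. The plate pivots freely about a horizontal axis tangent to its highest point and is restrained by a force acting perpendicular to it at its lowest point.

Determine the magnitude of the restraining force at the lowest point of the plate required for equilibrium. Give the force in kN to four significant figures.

P ≈ 157.7 kN

γ = 1.435 × 9.81 = 14.07735 kN/m³.
The centroid is at the centre, 1.195 m below the top of the plate, so the centroid depth is h_c = 3.5 + 1.195 = 4.695 m.
A = π(1.195)² = 4.48627 m².
Resultant F = γ·h_c·A = 14.07735 × 4.695 × 4.48627 = 296.512 kN.
I_c = πr⁴/4 = π × 1.195⁴/4 = 1.60163 m⁴.
Centre of pressure: y_p = y_c + I_c/(y_c·A) = 4.695 + 1.60163/(4.695 × 4.48627) = 4.695 + 0.0760398 = 4.77104 m along the plane.
The resultant acts 1.195 + 0.0760398 = 1.27104 m (along the plate) below the hinge at the top edge, so the moment about the hinge is M = F × 1.27104 = 296.512 × 1.27104 = 376.879 kN·m.
A normal force at the bottom, 2.39 m from the hinge, must supply this moment: P = 376.879/2.39 = 157.69 kN.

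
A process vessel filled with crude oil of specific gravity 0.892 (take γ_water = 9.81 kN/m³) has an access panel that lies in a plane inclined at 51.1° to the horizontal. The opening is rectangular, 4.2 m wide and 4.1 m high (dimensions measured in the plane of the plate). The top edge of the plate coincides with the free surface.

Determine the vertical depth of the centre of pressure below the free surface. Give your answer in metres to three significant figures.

h_p = 2.13 m

γ = 0.892 × 9.81 = 8.75052 kN/m³.
Let θ = 51.1° be the plate's angle to the horizontal; measure y along the incline from where the plane meets the free surface. Vertical depth h = y·sinθ with sinθ = 0.778243.
The centroid lies 4.1/2 = 2.05 m below the top edge, so y_c = 2.05 m and h_c = 2.05 × 0.778243 = 1.5954 m.
A = 4.2 × 4.1 = 17.22 m².
Resultant F = γ·h_c·A = 8.75052 × 1.5954 × 17.22 = 240.401 kN.
I_c = b·h³/12 = 4.2 × 4.1³/12 = 24.1223 m⁴.
Centre of pressure: y_p = y_c + I_c/(y_c·A) = 2.05 + 24.1223/(2.05 × 17.22) = 2.05 + 0.683332 = 2.73333 m along the plane.
Vertically, h_p = y_p·sinθ = 2.73333 × 0.778243 = 2.12719 m.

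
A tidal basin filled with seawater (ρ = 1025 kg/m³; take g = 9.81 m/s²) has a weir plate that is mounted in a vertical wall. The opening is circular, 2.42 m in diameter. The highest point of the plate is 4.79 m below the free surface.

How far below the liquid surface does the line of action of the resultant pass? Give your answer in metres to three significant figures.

γ = ρg = 1025 × 9.81 / 1000 = 10.05525 kN/m³.
The centroid is at the centre, 1.21 m below the top of the plate, so the centroid depth is h_c = 4.79 + 1.21 = 6 m.
A = π(1.21)² = 4.59961 m².
Resultant F = γ·h_c·A = 10.05525 × 6 × 4.59961 = 277.501 kN.
I_c = πr⁴/4 = π × 1.21⁴/4 = 1.68357 m⁴.
Centre of pressure: y_p = y_c + I_c/(y_c·A) = 6 + 1.68357/(6 × 4.59961) = 6 + 0.0610041 = 6.061 m along the plane.

h_p = 6.06 m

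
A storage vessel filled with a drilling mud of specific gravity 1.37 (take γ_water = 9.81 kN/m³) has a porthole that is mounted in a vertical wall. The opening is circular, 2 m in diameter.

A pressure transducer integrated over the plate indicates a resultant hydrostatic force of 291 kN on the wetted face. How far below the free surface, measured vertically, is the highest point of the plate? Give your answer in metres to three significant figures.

γ = 1.37 × 9.81 = 13.4397 kN/m³.
A = π(1)² = 3.14159 m².
From F = γ·h_c·A, the centroid depth is h_c = 291/(13.4397 × 3.14159) = 6.89214 m.
The centroid is at the centre, 1 m below the top of the plate, so the highest point sits at h_top = 6.89214 − 1 = 5.89214 m below the surface.

d_top ≈ 5.89 m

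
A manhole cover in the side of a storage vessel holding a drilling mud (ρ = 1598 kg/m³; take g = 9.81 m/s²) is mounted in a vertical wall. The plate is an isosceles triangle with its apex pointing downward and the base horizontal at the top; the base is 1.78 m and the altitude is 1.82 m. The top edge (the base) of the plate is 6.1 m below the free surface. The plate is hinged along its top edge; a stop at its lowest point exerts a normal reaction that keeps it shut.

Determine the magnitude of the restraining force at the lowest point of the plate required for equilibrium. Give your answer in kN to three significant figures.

P ≈ 59.3 kN

γ = ρg = 1598 × 9.81 / 1000 = 15.67638 kN/m³.
With the apex down, the centroid sits h/3 = 1.82/3 = 0.606667 m below the base (the top edge), so the centroid depth is h_c = 6.1 + 0.606667 = 6.70667 m.
A = ½ × 1.78 × 1.82 = 1.6198 m².
Resultant F = γ·h_c·A = 15.67638 × 6.70667 × 1.6198 = 170.3 kN.
I_c = b·h³/36 = 1.78 × 1.82³/36 = 0.298079 m⁴.
Centre of pressure: y_p = y_c + I_c/(y_c·A) = 6.70667 + 0.298079/(6.70667 × 1.6198) = 6.70667 + 0.0274387 = 6.73411 m along the plane.
The resultant acts 0.606667 + 0.0274387 = 0.634106 m (along the plate) below the hinge at the top edge, so the moment about the hinge is M = F × 0.634106 = 170.3 × 0.634106 = 107.988 kN·m.
A normal force at the bottom, 1.82 m from the hinge, must supply this moment: P = 107.988/1.82 = 59.3341 kN.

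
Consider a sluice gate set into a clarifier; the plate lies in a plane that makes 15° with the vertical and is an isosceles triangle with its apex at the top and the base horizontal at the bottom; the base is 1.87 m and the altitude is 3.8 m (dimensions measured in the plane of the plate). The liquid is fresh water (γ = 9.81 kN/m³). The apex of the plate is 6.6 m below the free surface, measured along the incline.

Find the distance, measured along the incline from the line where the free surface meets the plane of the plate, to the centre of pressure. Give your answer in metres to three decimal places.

y_p = 9.221 m

γ = 9.81 kN/m³.
The plate makes 15° with the vertical, i.e. θ = 90° − 15° = 75° to the horizontal. Measuring y along the incline from the free-surface line, vertical depth h = y·sinθ with sinθ = 0.965926.
With the apex up, the centroid sits 2h/3 = 2 × 3.8/3 = 2.53333 m below the apex, so y_c = 6.6 + 2.53333 = 9.13333 m and h_c = 9.13333 × 0.965926 = 8.82212 m.
A = ½ × 1.87 × 3.8 = 3.553 m².
Resultant F = γ·h_c·A = 9.81 × 8.82212 × 3.553 = 307.494 kN.
I_c = b·h³/36 = 1.87 × 3.8³/36 = 2.8503 m⁴.
Centre of pressure: y_p = y_c + I_c/(y_c·A) = 9.13333 + 2.8503/(9.13333 × 3.553) = 9.13333 + 0.0878347 = 9.22116 m along the plane.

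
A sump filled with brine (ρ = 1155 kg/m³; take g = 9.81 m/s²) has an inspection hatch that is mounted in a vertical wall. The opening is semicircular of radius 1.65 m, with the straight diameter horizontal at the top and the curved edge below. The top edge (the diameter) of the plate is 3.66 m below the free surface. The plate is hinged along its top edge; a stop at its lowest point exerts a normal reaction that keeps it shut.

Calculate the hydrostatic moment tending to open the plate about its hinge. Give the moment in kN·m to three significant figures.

γ = ρg = 1155 × 9.81 / 1000 = 11.33055 kN/m³.
The centroid of a semicircle lies 4r/(3π) = 0.700282 m from the diameter, here below the top edge, so the centroid depth is h_c = 3.66 + 0.700282 = 4.36028 m.
A = πr²/2 = π × 1.65²/2 = 4.27649 m².
Resultant F = γ·h_c·A = 11.33055 × 4.36028 × 4.27649 = 211.277 kN.
I_c = (π/8 − 8/(9π))·r⁴ = 0.109757 × 1.65⁴ = 0.81352 m⁴.
Centre of pressure: y_p = y_c + I_c/(y_c·A) = 4.36028 + 0.81352/(4.36028 × 4.27649) = 4.36028 + 0.0436281 = 4.40391 m along the plane.
The resultant acts 0.700282 + 0.0436281 = 0.74391 m (along the plate) below the hinge at the top edge, so the moment about the hinge is M = F × 0.74391 = 211.277 × 0.74391 = 157.171 kN·m.

M ≈ 157 kN·m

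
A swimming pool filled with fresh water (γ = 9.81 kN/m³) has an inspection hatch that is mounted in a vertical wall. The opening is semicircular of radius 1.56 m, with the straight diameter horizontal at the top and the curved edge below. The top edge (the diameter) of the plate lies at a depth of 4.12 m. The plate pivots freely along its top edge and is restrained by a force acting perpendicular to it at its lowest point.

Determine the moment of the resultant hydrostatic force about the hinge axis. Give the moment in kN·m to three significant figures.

γ = 9.81 kN/m³.
The centroid of a semicircle lies 4r/(3π) = 0.662085 m from the diameter, here below the top edge, so the centroid depth is h_c = 4.12 + 0.662085 = 4.78209 m.
A = πr²/2 = π × 1.56²/2 = 3.82269 m².
Resultant F = γ·h_c·A = 9.81 × 4.78209 × 3.82269 = 179.331 kN.
I_c = (π/8 − 8/(9π))·r⁴ = 0.109757 × 1.56⁴ = 0.650026 m⁴.
Centre of pressure: y_p = y_c + I_c/(y_c·A) = 4.78209 + 0.650026/(4.78209 × 3.82269) = 4.78209 + 0.0355585 = 4.81765 m along the plane.
The resultant acts 0.662085 + 0.0355585 = 0.697644 m (along the plate) below the hinge at the top edge, so the moment about the hinge is M = F × 0.697644 = 179.331 × 0.697644 = 125.109 kN·m.

M ≈ 125 kN·m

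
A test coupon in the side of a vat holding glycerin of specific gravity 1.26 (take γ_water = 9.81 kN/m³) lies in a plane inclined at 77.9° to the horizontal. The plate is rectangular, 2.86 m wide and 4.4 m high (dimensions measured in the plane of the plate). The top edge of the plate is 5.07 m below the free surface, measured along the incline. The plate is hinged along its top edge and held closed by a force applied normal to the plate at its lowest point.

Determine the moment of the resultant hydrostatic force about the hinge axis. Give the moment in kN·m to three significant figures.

M ≈ 2680 kN·m

γ = 1.26 × 9.81 = 12.3606 kN/m³.
Let θ = 77.9° be the plate's angle to the horizontal; measure y along the incline from where the plane meets the free surface. Vertical depth h = y·sinθ with sinθ = 0.977783.
The centroid lies 4.4/2 = 2.2 m below the top edge, so y_c = 5.07 + 2.2 = 7.27 m and h_c = 7.27 × 0.977783 = 7.10848 m.
A = 2.86 × 4.4 = 12.584 m².
Resultant F = γ·h_c·A = 12.3606 × 7.10848 × 12.584 = 1105.69 kN.
I_c = b·h³/12 = 2.86 × 4.4³/12 = 20.3022 m⁴.
Centre of pressure: y_p = y_c + I_c/(y_c·A) = 7.27 + 20.3022/(7.27 × 12.584) = 7.27 + 0.221917 = 7.49192 m along the plane.
The resultant acts 2.2 + 0.221917 = 2.42192 m (along the plate) below the hinge at the top edge, so the moment about the hinge is M = F × 2.42192 = 1105.69 × 2.42192 = 2677.89 kN·m.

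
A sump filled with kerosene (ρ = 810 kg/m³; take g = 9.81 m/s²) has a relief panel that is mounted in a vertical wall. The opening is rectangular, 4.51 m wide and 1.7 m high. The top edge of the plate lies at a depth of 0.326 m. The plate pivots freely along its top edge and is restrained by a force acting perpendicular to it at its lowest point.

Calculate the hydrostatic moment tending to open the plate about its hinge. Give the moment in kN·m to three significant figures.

γ = ρg = 810 × 9.81 / 1000 = 7.9461 kN/m³.
The centroid lies 1.7/2 = 0.85 m below the top edge, so the centroid depth is h_c = 0.326 + 0.85 = 1.176 m.
A = 4.51 × 1.7 = 7.667 m².
Resultant F = γ·h_c·A = 7.9461 × 1.176 × 7.667 = 71.6452 kN.
I_c = b·h³/12 = 4.51 × 1.7³/12 = 1.84647 m⁴.
Centre of pressure: y_p = y_c + I_c/(y_c·A) = 1.176 + 1.84647/(1.176 × 7.667) = 1.176 + 0.20479 = 1.38079 m along the plane.
The resultant acts 0.85 + 0.20479 = 1.05479 m (along the plate) below the hinge at the top edge, so the moment about the hinge is M = F × 1.05479 = 71.6452 × 1.05479 = 75.5706 kN·m.

M ≈ 75.6 kN·m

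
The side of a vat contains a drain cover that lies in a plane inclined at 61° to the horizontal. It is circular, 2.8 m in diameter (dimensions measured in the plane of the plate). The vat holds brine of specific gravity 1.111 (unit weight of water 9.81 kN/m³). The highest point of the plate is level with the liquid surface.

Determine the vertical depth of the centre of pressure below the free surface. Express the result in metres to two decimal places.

h_p = 1.53 m

γ = 1.111 × 9.81 = 10.89891 kN/m³.
Let θ = 61° be the plate's angle to the horizontal; measure y along the incline from where the plane meets the free surface. Vertical depth h = y·sinθ with sinθ = 0.874620.
The centroid is at the centre, 1.4 m below the top of the plate, so y_c = 1.4 m and h_c = 1.4 × 0.874620 = 1.22447 m.
A = π(1.4)² = 6.15752 m².
Resultant F = γ·h_c·A = 10.89891 × 1.22447 × 6.15752 = 82.1745 kN.
I_c = πr⁴/4 = π × 1.4⁴/4 = 3.01719 m⁴.
Centre of pressure: y_p = y_c + I_c/(y_c·A) = 1.4 + 3.01719/(1.4 × 6.15752) = 1.4 + 0.350001 = 1.75 m along the plane.
Vertically, h_p = y_p·sinθ = 1.75 × 0.874620 = 1.53058 m.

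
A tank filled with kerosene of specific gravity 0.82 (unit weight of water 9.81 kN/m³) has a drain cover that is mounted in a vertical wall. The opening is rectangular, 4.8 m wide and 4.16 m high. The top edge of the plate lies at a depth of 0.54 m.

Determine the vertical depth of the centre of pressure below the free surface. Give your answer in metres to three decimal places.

γ = 0.82 × 9.81 = 8.0442 kN/m³.
The centroid lies 4.16/2 = 2.08 m below the top edge, so the centroid depth is h_c = 0.54 + 2.08 = 2.62 m.
A = 4.8 × 4.16 = 19.968 m².
Resultant F = γ·h_c·A = 8.0442 × 2.62 × 19.968 = 420.842 kN.
I_c = b·h³/12 = 4.8 × 4.16³/12 = 28.7965 m⁴.
Centre of pressure: y_p = y_c + I_c/(y_c·A) = 2.62 + 28.7965/(2.62 × 19.968) = 2.62 + 0.550432 = 3.17043 m along the plane.

h_p = 3.170 m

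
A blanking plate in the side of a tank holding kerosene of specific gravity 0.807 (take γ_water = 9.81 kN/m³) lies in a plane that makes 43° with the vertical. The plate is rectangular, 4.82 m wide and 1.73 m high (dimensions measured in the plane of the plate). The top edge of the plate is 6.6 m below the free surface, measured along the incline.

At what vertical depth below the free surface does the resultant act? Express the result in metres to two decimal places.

h_p = 5.48 m

γ = 0.807 × 9.81 = 7.91667 kN/m³.
The plate makes 43° with the vertical, i.e. θ = 90° − 43° = 47° to the horizontal. Measuring y along the incline from the free-surface line, vertical depth h = y·sinθ with sinθ = 0.731354.
The centroid lies 1.73/2 = 0.865 m below the top edge, so y_c = 6.6 + 0.865 = 7.465 m and h_c = 7.465 × 0.731354 = 5.45956 m.
A = 4.82 × 1.73 = 8.3386 m².
Resultant F = γ·h_c·A = 7.91667 × 5.45956 × 8.3386 = 360.407 kN.
I_c = b·h³/12 = 4.82 × 1.73³/12 = 2.07972 m⁴.
Centre of pressure: y_p = y_c + I_c/(y_c·A) = 7.465 + 2.07972/(7.465 × 8.3386) = 7.465 + 0.0334104 = 7.49841 m along the plane.
Vertically, h_p = y_p·sinθ = 7.49841 × 0.731354 = 5.48399 m.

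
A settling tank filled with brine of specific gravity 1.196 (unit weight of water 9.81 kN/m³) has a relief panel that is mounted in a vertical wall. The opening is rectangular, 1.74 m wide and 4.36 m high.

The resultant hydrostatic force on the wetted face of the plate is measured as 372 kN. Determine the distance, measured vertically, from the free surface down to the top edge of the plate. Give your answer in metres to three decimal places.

γ = 1.196 × 9.81 = 11.73276 kN/m³.
A = 1.74 × 4.36 = 7.5864 m².
From F = γ·h_c·A, the centroid depth is h_c = 372/(11.73276 × 7.5864) = 4.17933 m.
The centroid lies 4.36/2 = 2.18 m below the top edge, so the top edge sits at h_top = 4.17933 − 2.18 = 1.99933 m below the surface.

d_top ≈ 1.999 m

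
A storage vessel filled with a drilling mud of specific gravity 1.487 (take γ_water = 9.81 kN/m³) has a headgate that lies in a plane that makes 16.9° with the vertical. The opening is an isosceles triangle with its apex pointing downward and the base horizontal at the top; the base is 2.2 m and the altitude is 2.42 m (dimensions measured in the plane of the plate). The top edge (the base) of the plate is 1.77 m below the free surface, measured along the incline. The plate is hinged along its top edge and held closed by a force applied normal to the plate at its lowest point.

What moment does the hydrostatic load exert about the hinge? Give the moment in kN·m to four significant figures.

γ = 1.487 × 9.81 = 14.58747 kN/m³.
The plate makes 16.9° with the vertical, i.e. θ = 90° − 16.9° = 73.1° to the horizontal. Measuring y along the incline from the free-surface line, vertical depth h = y·sinθ with sinθ = 0.956814.
With the apex down, the centroid sits h/3 = 2.42/3 = 0.806667 m below the base (the top edge), so y_c = 1.77 + 0.806667 = 2.57667 m and h_c = 2.57667 × 0.956814 = 2.46539 m.
A = ½ × 2.2 × 2.42 = 2.662 m².
Resultant F = γ·h_c·A = 14.58747 × 2.46539 × 2.662 = 95.7356 kN.
I_c = b·h³/36 = 2.2 × 2.42³/36 = 0.866096 m⁴.
Centre of pressure: y_p = y_c + I_c/(y_c·A) = 2.57667 + 0.866096/(2.57667 × 2.662) = 2.57667 + 0.12627 = 2.70294 m along the plane.
The resultant acts 0.806667 + 0.12627 = 0.932937 m (along the plate) below the hinge at the top edge, so the moment about the hinge is M = F × 0.932937 = 95.7356 × 0.932937 = 89.3153 kN·m.

M ≈ 89.32 kN·m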